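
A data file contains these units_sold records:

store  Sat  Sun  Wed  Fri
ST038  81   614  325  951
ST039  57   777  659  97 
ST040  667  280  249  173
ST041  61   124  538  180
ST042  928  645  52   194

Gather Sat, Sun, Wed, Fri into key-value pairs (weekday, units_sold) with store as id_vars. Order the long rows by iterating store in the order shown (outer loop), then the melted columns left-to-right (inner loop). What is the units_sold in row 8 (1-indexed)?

97

20 rows total (5 × 4). Row 8: index ⌊(8-1)/4⌋ = 1 into store → ST039; (8-1) mod 4 = 3 into the melted columns → Fri.
So row 8 is (ST039, Fri, 97); units_sold = 97.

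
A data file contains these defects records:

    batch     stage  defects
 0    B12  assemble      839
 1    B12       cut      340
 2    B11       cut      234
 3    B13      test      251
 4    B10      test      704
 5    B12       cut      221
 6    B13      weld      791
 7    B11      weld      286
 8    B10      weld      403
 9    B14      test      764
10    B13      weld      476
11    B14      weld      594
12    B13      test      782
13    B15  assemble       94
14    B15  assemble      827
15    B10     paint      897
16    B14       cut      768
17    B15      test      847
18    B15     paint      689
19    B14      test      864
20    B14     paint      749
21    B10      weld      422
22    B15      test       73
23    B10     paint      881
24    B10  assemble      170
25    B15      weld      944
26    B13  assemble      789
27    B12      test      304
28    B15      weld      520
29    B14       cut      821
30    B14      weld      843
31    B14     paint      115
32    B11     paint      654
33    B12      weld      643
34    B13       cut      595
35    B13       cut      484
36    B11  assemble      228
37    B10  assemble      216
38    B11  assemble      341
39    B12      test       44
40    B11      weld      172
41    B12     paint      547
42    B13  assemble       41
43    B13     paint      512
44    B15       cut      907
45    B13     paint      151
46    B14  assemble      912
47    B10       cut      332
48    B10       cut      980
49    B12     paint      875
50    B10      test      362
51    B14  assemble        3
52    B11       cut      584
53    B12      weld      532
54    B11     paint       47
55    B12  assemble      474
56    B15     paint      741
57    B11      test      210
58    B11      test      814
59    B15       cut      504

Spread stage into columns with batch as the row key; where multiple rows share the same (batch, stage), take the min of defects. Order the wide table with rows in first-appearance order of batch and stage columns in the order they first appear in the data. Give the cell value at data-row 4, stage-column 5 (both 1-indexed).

With rows in first-appearance order of batch, row 4 is batch=B10. stage columns in first-appearance order: assemble, cut, test, weld, paint; column 5 is paint.
Long rows with batch=B10, stage=paint: min(897, 881) = 881.

881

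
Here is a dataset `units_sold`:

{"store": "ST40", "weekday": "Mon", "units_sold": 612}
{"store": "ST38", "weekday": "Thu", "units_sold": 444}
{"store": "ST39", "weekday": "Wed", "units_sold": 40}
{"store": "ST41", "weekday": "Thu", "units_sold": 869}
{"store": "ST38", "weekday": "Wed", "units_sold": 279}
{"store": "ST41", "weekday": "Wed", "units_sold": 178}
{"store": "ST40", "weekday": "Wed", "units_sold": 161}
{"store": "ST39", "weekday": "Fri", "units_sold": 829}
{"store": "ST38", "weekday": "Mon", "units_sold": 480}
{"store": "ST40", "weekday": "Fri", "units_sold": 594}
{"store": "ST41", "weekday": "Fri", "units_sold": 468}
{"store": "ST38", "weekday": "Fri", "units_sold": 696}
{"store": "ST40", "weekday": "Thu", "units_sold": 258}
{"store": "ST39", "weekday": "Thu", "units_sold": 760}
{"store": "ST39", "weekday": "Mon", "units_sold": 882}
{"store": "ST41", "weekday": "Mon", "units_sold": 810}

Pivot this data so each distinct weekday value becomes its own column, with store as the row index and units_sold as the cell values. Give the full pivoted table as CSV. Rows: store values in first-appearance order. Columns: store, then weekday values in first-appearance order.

Columns: store plus the 4 distinct weekday values (Mon, Thu, Wed, Fri).
For example, row ST40 column Mon takes units_sold=612 from the long row (ST40, Mon).

store,Mon,Thu,Wed,Fri
ST40,612,258,161,594
ST38,480,444,279,696
ST39,882,760,40,829
ST41,810,869,178,468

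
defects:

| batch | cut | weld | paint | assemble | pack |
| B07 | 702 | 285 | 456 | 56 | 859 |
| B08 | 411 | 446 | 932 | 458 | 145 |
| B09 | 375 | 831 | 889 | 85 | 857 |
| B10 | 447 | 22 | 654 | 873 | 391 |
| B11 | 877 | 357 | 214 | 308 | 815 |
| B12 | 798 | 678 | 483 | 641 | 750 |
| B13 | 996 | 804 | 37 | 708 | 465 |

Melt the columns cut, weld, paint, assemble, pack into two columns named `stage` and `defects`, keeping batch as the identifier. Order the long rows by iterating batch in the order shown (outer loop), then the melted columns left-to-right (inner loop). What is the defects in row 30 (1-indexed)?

750

35 rows total (7 × 5). Row 30: index ⌊(30-1)/5⌋ = 5 into batch → B12; (30-1) mod 5 = 4 into the melted columns → pack.
So row 30 is (B12, pack, 750); defects = 750.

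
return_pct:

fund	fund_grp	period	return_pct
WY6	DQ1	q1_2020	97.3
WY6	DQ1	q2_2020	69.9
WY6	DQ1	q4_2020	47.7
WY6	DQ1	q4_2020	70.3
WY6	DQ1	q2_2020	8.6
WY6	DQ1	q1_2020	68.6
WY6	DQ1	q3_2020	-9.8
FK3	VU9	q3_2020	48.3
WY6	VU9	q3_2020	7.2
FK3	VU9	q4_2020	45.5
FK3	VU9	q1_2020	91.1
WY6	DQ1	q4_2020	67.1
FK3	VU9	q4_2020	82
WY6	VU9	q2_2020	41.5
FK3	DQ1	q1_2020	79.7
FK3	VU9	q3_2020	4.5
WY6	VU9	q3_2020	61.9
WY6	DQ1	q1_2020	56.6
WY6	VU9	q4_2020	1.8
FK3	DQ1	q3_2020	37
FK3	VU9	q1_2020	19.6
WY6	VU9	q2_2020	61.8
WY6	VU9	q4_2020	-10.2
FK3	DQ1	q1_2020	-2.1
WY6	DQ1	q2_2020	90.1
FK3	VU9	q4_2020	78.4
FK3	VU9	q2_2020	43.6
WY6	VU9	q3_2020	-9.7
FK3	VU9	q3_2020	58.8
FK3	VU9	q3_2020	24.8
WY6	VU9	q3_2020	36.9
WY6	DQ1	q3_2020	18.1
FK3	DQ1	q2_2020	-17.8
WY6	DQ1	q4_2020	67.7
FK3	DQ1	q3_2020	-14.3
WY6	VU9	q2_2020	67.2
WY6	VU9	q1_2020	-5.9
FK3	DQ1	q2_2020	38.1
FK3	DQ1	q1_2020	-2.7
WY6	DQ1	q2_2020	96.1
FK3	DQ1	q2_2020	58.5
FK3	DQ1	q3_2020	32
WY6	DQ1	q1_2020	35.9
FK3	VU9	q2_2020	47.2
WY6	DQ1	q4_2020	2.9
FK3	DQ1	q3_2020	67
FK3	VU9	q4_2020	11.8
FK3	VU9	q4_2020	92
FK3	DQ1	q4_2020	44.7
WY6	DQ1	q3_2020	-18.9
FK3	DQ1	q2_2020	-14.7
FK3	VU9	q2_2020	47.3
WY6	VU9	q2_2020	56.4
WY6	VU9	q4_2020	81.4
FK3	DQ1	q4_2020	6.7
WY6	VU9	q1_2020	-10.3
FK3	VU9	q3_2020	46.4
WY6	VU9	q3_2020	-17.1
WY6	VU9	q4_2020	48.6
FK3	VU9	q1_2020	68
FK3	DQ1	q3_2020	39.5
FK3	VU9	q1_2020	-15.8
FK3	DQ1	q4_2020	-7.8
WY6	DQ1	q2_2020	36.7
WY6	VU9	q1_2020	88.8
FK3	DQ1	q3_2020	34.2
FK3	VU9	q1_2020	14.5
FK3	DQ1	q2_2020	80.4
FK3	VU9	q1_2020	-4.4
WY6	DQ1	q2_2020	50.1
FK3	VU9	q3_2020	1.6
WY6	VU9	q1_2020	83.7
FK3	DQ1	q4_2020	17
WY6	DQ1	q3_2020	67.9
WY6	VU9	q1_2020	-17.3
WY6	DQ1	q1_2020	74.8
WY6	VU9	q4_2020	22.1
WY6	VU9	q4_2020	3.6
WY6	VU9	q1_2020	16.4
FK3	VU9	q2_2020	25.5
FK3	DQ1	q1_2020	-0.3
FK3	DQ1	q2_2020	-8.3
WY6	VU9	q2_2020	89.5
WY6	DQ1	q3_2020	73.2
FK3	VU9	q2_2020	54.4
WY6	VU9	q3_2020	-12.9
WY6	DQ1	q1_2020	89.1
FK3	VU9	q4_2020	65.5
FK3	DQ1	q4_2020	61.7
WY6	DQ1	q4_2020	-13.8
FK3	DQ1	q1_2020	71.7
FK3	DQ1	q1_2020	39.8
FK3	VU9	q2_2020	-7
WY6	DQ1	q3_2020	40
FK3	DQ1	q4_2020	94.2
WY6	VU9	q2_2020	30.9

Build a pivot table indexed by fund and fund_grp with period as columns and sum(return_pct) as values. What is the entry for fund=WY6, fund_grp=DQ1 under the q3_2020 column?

Rows with fund=WY6, fund_grp=DQ1 and period=q3_2020: return_pct values are -9.8, 18.1, -18.9, 67.9, 73.2, 40.
-9.8 + 18.1 + -18.9 + 67.9 + 73.2 + 40 = 170.5.

170.5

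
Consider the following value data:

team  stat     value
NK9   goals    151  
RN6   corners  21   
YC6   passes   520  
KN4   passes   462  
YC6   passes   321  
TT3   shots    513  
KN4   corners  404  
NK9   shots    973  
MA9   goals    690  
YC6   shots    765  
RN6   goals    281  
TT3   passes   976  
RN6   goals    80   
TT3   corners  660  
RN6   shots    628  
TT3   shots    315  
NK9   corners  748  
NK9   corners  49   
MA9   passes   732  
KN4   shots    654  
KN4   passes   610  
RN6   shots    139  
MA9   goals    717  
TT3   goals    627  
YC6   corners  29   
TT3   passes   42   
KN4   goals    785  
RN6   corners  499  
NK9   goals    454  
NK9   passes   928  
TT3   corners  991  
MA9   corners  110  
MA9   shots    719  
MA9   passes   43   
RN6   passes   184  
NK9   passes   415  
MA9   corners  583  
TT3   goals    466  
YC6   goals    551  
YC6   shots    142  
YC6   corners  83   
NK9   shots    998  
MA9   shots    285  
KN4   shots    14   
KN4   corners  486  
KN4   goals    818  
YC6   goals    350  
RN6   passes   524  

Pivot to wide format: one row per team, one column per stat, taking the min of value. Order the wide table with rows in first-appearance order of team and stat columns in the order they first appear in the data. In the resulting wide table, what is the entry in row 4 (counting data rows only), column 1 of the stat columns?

With rows in first-appearance order of team, row 4 is team=KN4. stat columns in first-appearance order: goals, corners, passes, shots; column 1 is goals.
Long rows with team=KN4, stat=goals: min(785, 818) = 785.

785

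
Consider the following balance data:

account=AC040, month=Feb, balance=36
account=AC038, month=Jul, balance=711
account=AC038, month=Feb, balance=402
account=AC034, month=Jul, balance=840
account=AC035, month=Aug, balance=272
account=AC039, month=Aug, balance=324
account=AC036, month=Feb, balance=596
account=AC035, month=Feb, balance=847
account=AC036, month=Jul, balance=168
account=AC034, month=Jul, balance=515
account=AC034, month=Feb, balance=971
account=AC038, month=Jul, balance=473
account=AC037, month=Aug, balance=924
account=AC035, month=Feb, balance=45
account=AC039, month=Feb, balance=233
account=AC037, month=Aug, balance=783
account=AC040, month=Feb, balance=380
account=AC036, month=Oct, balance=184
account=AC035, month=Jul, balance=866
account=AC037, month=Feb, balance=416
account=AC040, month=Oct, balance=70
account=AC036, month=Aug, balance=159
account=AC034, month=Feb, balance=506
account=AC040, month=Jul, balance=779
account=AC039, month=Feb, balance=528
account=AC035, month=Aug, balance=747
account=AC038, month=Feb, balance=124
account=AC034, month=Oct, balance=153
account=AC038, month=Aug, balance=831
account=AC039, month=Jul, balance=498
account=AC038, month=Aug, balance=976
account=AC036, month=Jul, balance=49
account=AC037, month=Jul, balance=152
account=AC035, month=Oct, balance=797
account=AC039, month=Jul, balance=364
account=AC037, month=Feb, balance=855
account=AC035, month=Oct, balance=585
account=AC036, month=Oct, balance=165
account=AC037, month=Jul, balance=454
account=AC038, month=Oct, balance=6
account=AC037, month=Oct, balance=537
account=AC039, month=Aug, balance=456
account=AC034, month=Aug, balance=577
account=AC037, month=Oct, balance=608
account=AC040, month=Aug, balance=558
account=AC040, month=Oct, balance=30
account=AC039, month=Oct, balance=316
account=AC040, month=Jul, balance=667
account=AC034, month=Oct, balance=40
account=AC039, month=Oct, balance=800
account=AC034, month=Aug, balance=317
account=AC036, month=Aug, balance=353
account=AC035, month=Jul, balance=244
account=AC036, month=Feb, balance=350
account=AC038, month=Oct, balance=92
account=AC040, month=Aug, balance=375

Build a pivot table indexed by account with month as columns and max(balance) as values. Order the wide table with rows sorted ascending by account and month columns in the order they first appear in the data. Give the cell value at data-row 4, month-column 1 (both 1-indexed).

855

With rows sorted ascending by account, row 4 is account=AC037. month columns in first-appearance order: Feb, Jul, Aug, Oct; column 1 is Feb.
Long rows with account=AC037, month=Feb: max(416, 855) = 855.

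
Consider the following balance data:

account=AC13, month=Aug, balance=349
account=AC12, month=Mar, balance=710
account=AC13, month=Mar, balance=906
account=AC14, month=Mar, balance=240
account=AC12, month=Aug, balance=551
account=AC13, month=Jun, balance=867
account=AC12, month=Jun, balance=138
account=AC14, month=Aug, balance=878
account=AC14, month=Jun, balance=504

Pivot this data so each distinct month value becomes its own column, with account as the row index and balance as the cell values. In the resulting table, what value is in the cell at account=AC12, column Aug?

551

Wide layout: rows indexed by account, columns are the 3 distinct month values (Aug, Mar, Jun).
Cell (account=AC12, month=Aug) draws from the long row where account=AC12 and month=Aug, which has balance=551.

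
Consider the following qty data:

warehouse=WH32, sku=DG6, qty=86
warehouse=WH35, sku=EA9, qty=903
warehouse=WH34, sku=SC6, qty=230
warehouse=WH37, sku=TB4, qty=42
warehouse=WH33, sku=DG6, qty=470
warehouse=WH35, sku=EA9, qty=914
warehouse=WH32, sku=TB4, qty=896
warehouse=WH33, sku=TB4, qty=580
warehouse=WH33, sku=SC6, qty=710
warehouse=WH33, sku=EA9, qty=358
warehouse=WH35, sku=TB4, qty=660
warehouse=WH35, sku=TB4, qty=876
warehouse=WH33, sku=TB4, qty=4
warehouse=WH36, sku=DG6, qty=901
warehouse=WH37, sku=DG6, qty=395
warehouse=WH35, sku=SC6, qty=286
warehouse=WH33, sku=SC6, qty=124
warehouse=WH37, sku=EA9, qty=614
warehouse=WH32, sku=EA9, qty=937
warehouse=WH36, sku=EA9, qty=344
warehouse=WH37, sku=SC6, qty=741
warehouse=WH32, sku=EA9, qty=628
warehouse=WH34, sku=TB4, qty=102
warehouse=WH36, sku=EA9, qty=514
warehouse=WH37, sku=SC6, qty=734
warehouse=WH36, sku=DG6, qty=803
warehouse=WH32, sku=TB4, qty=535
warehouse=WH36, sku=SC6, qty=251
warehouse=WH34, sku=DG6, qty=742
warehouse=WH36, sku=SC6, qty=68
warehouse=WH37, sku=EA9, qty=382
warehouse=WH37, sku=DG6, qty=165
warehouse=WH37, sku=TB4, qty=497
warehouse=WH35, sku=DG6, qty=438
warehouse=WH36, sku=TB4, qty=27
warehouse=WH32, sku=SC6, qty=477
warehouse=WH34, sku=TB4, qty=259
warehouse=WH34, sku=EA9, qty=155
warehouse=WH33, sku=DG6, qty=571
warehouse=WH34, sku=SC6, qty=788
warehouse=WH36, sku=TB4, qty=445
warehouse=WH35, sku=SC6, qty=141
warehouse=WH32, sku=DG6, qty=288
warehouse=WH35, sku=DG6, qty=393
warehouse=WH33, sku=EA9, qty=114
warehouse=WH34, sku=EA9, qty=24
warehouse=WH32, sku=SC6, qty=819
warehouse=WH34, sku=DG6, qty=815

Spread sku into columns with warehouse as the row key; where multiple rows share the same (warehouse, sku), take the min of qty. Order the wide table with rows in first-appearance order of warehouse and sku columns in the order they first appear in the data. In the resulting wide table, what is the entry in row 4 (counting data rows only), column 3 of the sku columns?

734

With rows in first-appearance order of warehouse, row 4 is warehouse=WH37. sku columns in first-appearance order: DG6, EA9, SC6, TB4; column 3 is SC6.
Long rows with warehouse=WH37, sku=SC6: min(741, 734) = 734.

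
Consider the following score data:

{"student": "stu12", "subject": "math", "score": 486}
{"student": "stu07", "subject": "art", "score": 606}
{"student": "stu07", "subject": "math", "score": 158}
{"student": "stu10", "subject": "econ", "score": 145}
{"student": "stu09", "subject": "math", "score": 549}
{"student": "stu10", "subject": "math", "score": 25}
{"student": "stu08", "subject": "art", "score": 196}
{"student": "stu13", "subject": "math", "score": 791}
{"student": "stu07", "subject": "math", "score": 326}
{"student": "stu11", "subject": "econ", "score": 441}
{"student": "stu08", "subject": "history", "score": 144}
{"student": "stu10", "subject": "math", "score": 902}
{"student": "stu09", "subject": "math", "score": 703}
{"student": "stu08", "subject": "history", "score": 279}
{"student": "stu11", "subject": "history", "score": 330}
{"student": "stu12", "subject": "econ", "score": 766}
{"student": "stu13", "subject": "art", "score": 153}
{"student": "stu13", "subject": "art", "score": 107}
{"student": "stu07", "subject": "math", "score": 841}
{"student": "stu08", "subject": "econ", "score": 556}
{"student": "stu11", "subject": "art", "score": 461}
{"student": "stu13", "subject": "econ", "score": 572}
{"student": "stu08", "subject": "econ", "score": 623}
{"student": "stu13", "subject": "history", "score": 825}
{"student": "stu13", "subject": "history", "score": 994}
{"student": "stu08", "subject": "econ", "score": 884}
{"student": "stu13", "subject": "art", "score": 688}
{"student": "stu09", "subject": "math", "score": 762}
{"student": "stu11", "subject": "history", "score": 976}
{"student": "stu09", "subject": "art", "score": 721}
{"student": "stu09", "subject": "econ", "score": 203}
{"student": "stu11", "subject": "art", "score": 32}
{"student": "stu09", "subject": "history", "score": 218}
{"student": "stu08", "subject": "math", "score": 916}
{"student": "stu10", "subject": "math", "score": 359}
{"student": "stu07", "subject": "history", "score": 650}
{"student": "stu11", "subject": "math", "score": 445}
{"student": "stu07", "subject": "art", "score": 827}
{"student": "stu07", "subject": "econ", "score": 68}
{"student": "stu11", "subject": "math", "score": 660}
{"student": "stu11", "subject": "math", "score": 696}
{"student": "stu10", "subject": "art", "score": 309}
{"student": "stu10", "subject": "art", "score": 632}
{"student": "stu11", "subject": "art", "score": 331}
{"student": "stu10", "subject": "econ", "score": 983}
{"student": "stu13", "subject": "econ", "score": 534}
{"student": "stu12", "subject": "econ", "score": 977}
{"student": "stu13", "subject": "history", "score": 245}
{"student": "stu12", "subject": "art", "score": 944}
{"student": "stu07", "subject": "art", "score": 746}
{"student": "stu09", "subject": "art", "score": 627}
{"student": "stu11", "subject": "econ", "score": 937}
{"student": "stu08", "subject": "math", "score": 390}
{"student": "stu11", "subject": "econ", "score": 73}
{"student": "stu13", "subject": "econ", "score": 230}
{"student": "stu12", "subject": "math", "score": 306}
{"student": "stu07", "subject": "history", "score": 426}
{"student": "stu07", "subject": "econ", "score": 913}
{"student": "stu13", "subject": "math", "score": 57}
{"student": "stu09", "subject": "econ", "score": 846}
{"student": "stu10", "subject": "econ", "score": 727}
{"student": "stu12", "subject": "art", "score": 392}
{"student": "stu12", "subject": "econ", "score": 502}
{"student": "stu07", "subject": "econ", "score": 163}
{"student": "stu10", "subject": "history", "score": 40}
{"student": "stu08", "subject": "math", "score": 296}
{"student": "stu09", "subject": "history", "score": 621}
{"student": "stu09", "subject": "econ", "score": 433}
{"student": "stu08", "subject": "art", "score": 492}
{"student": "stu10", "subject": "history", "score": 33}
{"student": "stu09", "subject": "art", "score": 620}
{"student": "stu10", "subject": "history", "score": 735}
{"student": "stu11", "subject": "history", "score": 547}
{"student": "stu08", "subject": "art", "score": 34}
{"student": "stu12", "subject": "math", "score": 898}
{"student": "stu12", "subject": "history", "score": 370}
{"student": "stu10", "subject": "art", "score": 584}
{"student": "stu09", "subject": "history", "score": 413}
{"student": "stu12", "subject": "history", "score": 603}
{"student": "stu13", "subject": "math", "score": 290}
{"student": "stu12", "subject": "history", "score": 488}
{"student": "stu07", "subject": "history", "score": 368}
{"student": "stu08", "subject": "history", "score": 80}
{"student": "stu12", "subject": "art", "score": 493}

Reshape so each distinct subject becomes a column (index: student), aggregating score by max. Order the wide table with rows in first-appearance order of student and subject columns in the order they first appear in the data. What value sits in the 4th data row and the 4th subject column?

621

With rows in first-appearance order of student, row 4 is student=stu09. subject columns in first-appearance order: math, art, econ, history; column 4 is history.
Long rows with student=stu09, subject=history: max(218, 621, 413) = 621.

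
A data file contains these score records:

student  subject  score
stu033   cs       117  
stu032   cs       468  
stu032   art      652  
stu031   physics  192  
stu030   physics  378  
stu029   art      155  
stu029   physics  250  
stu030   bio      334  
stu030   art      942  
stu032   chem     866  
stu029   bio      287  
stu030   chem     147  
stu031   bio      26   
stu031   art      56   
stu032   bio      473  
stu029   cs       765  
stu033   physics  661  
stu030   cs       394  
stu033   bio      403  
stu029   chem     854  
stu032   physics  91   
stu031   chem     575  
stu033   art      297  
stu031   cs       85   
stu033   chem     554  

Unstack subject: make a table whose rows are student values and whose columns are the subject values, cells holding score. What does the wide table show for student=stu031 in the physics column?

192

Wide layout: rows indexed by student, columns are the 5 distinct subject values (cs, art, physics, bio, chem).
Cell (student=stu031, subject=physics) draws from the long row where student=stu031 and subject=physics, which has score=192.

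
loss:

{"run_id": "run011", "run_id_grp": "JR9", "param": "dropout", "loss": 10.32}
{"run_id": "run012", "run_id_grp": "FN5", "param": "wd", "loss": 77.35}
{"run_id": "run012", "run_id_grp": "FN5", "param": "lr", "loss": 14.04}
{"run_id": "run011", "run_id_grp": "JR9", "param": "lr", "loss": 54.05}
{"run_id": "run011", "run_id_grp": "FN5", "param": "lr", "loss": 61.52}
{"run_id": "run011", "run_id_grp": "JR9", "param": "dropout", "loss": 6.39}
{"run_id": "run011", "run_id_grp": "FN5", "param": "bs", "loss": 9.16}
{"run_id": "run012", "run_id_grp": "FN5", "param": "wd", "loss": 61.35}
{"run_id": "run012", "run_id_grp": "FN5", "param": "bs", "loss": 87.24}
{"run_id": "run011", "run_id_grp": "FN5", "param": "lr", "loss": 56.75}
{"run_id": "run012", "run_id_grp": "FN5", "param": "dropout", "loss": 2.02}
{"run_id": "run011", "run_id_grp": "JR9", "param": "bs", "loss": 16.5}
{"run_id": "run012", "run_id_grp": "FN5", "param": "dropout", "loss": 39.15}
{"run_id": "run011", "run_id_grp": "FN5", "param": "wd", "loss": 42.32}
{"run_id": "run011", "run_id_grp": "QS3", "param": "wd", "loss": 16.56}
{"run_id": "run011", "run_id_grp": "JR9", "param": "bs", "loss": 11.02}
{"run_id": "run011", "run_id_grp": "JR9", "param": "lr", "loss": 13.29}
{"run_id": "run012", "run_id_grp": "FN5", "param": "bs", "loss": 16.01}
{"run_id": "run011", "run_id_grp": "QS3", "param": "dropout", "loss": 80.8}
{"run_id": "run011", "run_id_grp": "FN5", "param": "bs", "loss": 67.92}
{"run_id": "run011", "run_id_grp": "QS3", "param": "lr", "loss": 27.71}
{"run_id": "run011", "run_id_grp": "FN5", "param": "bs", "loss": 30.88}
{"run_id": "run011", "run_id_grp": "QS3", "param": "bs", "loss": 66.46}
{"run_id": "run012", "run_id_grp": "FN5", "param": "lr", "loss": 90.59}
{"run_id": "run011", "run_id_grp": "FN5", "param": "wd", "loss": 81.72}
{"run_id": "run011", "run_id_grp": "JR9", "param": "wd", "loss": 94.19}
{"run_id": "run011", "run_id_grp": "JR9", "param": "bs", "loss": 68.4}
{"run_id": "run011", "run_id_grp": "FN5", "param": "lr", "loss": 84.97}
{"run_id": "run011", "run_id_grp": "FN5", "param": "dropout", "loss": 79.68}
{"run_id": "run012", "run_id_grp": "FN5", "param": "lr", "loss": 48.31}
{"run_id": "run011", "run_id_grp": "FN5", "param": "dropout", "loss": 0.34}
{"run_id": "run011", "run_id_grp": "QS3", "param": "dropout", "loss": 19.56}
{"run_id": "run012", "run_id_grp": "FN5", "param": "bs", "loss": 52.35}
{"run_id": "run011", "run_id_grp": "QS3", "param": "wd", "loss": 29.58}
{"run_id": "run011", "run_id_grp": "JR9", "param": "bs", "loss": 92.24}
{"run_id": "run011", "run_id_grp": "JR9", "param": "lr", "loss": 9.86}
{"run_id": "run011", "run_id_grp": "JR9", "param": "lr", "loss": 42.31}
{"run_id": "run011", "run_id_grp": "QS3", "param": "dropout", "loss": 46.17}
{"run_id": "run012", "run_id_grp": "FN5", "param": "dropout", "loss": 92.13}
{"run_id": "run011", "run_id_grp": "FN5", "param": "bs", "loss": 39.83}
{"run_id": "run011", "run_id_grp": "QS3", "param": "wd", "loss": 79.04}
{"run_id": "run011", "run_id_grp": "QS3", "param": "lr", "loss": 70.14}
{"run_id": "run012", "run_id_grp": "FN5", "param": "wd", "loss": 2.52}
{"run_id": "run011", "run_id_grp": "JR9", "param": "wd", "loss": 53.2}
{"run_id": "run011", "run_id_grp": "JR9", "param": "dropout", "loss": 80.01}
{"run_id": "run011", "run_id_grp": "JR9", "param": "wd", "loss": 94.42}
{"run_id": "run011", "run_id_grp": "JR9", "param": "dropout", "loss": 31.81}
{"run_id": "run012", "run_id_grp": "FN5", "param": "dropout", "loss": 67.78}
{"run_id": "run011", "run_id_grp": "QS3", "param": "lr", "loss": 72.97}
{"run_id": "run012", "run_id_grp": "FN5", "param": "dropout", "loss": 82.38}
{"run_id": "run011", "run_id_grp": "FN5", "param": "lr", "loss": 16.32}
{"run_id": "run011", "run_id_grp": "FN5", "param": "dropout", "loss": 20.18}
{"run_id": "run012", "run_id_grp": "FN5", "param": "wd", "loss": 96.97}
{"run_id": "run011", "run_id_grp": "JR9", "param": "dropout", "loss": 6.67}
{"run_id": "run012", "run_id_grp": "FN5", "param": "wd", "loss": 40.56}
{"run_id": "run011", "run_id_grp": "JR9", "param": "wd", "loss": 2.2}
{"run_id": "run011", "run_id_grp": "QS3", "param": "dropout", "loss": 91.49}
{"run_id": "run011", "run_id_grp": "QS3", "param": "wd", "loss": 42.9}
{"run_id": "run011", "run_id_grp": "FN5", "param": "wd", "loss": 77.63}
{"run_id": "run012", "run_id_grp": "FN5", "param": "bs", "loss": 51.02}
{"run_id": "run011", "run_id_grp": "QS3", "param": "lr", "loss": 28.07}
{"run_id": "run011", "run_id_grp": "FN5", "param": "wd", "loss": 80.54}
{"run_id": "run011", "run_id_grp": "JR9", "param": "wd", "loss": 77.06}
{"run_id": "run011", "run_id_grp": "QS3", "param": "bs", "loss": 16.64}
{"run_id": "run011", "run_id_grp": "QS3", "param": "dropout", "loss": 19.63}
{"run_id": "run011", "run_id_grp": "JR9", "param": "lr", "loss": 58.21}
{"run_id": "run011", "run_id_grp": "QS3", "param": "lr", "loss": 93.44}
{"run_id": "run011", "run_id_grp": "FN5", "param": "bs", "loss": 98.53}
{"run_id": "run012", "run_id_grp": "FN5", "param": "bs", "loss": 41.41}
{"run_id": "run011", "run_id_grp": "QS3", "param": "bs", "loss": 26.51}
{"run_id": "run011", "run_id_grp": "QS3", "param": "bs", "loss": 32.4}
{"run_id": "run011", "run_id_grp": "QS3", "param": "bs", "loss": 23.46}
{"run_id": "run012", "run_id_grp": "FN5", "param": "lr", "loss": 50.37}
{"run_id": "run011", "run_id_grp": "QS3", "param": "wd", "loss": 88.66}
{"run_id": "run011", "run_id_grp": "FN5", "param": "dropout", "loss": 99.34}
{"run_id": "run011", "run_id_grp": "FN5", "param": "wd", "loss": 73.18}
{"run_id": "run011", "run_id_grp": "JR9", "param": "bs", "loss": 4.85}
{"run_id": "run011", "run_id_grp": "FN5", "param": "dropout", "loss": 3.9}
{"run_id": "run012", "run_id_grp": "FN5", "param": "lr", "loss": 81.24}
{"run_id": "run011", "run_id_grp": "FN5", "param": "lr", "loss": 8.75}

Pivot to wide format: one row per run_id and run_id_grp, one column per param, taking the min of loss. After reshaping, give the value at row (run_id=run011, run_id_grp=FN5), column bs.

Rows with run_id=run011, run_id_grp=FN5 and param=bs: loss values are 9.16, 67.92, 30.88, 39.83, 98.53.
min(9.16, 67.92, 30.88, 39.83, 98.53) = 9.16.

9.16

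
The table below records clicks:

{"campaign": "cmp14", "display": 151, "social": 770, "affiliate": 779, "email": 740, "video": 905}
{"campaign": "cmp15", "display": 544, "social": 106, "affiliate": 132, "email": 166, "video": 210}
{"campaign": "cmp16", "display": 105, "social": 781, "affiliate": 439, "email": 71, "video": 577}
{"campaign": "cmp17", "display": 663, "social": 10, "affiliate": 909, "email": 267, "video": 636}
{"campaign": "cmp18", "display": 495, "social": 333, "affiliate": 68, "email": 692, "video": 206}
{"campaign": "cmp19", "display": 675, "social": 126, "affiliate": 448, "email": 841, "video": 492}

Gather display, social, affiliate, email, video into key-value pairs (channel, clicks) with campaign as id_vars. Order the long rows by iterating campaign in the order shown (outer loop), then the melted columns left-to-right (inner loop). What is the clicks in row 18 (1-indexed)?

909

30 rows total (6 × 5). Row 18: index ⌊(18-1)/5⌋ = 3 into campaign → cmp17; (18-1) mod 5 = 2 into the melted columns → affiliate.
So row 18 is (cmp17, affiliate, 909); clicks = 909.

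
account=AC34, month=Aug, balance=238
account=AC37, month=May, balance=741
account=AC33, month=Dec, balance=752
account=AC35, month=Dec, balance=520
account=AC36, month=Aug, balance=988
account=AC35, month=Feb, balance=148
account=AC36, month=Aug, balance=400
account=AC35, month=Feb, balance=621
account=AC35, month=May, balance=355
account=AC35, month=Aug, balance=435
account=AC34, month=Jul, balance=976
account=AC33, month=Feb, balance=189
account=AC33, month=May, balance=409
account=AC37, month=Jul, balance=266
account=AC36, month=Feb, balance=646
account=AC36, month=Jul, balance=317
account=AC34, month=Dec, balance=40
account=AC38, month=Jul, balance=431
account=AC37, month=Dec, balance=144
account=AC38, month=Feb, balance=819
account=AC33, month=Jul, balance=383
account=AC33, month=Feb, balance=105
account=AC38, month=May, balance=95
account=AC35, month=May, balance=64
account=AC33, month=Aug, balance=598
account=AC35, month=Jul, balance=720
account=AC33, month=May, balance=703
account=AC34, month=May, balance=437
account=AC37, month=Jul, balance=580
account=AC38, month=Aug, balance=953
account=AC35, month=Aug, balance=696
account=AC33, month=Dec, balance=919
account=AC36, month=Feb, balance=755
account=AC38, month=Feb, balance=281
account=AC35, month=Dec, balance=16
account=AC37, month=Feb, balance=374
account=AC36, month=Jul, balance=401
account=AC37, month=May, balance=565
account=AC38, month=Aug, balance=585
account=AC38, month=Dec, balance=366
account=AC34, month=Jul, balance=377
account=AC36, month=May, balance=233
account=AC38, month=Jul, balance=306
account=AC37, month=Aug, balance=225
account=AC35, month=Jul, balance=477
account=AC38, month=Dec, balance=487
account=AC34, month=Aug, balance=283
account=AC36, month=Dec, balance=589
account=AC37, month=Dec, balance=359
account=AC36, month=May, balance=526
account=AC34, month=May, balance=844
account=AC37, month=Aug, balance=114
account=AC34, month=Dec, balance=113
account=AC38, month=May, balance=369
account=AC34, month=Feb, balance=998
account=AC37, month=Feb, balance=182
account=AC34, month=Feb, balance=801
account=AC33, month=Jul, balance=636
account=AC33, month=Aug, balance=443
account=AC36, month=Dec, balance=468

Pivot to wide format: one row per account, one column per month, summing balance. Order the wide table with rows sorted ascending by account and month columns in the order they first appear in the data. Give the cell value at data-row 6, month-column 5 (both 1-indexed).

With rows sorted ascending by account, row 6 is account=AC38. month columns in first-appearance order: Aug, May, Dec, Feb, Jul; column 5 is Jul.
Long rows with account=AC38, month=Jul: 431 + 306 = 737.

737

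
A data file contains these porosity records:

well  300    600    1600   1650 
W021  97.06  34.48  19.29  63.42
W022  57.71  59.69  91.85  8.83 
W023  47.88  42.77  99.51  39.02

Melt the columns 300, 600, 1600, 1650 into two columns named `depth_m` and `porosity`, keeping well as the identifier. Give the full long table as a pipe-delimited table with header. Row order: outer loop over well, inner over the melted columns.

Each (well, column) pair becomes one row: 3 × 4 = 12 rows.
For example, (W021, 300) → porosity=97.06.

| well | depth_m | porosity |
| W021 | 300 | 97.06 |
| W021 | 600 | 34.48 |
| W021 | 1600 | 19.29 |
| W021 | 1650 | 63.42 |
| W022 | 300 | 57.71 |
| W022 | 600 | 59.69 |
| W022 | 1600 | 91.85 |
| W022 | 1650 | 8.83 |
| W023 | 300 | 47.88 |
| W023 | 600 | 42.77 |
| W023 | 1600 | 99.51 |
| W023 | 1650 | 39.02 |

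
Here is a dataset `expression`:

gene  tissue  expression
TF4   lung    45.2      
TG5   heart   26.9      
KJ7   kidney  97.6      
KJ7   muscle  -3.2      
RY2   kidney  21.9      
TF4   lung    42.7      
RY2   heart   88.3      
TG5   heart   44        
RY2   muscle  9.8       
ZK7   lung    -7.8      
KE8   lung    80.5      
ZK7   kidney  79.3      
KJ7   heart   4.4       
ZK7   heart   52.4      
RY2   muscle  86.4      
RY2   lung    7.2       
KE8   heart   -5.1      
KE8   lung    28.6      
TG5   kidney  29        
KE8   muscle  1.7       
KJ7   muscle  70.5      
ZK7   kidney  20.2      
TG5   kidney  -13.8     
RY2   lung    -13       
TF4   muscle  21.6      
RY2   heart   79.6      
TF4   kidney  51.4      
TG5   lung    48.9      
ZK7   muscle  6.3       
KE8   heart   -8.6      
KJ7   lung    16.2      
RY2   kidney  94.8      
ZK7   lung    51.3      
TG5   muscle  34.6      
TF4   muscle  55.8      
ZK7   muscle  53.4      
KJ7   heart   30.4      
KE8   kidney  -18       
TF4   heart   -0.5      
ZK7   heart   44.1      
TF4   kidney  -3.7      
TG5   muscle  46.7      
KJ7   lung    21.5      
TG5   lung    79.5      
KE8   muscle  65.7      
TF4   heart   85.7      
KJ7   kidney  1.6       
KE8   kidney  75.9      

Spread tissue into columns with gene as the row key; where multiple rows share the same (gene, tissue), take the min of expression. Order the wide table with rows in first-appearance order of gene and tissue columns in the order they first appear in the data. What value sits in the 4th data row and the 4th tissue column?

9.8

With rows in first-appearance order of gene, row 4 is gene=RY2. tissue columns in first-appearance order: lung, heart, kidney, muscle; column 4 is muscle.
Long rows with gene=RY2, tissue=muscle: min(9.8, 86.4) = 9.8.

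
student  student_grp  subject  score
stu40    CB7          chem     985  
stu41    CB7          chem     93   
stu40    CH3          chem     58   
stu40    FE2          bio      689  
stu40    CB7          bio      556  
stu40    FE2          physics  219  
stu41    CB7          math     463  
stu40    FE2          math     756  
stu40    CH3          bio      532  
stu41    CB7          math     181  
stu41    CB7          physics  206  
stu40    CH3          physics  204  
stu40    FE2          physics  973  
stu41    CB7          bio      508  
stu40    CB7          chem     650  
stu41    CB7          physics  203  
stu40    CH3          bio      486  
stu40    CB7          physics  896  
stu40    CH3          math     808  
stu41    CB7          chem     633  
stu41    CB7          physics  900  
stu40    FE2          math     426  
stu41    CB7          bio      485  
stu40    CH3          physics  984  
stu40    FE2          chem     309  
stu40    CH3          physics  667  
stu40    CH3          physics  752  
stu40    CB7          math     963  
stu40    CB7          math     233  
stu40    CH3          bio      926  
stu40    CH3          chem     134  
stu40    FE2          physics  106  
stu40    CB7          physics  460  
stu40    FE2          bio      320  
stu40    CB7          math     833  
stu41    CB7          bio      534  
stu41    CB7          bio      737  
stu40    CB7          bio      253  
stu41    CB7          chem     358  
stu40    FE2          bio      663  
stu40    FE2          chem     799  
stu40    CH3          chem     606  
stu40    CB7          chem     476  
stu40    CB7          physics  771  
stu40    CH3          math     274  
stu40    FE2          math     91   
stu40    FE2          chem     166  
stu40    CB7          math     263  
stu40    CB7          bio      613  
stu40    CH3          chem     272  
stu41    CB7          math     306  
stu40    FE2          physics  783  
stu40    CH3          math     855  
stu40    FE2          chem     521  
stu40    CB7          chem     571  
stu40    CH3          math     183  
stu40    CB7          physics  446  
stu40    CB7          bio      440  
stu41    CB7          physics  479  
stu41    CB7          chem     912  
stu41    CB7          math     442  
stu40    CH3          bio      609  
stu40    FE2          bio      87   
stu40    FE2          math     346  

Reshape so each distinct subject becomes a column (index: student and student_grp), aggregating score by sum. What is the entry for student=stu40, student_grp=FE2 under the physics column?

2081

Rows with student=stu40, student_grp=FE2 and subject=physics: score values are 219, 973, 106, 783.
219 + 973 + 106 + 783 = 2081.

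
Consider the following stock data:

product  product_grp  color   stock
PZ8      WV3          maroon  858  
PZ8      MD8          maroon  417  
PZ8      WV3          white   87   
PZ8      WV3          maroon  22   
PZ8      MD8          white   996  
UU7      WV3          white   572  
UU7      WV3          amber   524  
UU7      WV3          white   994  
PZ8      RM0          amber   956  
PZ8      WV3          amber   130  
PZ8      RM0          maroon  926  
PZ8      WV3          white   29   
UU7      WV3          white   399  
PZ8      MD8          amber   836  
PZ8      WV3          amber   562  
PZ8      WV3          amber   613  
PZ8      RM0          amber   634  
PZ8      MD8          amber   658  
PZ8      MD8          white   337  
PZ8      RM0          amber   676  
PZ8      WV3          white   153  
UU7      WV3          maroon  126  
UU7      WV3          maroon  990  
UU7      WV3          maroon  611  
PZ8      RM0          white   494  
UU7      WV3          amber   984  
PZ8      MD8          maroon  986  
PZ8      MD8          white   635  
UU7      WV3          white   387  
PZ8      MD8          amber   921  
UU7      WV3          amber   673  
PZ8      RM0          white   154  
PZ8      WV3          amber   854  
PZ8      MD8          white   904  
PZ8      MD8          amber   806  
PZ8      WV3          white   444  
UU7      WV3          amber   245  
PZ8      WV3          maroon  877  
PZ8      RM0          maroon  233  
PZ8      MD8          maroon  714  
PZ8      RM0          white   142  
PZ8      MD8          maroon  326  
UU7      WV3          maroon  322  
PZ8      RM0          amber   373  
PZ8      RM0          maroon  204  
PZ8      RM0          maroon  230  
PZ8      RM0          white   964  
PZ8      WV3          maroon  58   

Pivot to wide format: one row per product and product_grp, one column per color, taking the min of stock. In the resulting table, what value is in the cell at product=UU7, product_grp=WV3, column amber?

245

Rows with product=UU7, product_grp=WV3 and color=amber: stock values are 524, 984, 673, 245.
min(524, 984, 673, 245) = 245.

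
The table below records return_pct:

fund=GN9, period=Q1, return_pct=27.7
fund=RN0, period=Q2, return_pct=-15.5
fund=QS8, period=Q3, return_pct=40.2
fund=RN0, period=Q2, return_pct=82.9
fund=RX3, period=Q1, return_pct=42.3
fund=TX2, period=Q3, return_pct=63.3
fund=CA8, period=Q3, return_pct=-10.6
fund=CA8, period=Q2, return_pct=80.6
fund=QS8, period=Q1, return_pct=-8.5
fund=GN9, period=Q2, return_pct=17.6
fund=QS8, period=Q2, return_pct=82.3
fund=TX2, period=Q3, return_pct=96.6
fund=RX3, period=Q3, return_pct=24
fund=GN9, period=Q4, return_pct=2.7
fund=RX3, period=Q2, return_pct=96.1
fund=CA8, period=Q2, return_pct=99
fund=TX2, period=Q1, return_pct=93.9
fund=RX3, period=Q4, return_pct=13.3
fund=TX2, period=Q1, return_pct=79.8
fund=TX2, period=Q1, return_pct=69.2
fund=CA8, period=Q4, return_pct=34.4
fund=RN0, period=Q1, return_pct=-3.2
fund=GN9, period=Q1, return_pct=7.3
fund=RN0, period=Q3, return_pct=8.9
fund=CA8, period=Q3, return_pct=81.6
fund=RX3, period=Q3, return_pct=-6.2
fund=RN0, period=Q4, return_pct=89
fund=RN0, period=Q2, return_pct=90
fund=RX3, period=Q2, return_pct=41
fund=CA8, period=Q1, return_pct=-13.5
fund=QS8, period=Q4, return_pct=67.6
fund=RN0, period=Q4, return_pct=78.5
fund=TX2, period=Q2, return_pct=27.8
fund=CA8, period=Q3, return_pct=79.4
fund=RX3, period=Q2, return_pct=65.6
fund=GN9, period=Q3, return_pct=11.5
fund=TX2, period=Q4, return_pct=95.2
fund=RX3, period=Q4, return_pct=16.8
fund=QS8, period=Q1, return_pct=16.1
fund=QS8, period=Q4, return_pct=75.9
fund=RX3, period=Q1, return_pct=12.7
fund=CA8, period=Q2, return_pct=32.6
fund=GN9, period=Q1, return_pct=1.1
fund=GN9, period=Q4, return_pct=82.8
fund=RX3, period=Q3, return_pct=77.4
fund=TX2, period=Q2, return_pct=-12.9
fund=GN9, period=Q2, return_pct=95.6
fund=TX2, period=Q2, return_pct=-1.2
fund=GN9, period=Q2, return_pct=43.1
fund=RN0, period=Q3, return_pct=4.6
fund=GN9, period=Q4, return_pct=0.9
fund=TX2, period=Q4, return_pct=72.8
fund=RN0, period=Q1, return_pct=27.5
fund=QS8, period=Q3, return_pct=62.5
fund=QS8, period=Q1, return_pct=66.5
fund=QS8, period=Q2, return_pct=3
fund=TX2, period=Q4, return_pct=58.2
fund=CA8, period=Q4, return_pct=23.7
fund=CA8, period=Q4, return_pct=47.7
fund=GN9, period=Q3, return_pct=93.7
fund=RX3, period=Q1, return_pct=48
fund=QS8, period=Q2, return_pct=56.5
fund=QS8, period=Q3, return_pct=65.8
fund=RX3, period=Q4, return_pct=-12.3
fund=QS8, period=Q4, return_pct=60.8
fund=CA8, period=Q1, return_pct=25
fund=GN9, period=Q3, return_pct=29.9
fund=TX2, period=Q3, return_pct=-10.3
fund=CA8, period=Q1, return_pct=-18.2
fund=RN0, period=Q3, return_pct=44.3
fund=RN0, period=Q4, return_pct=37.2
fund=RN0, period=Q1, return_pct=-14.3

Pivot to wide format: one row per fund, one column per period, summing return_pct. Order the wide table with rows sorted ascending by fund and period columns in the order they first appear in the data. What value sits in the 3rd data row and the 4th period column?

With rows sorted ascending by fund, row 3 is fund=QS8. period columns in first-appearance order: Q1, Q2, Q3, Q4; column 4 is Q4.
Long rows with fund=QS8, period=Q4: 67.6 + 75.9 + 60.8 = 204.3.

204.3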